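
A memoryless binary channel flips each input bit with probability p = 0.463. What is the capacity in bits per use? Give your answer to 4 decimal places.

0.0040 bits

Binary symmetric channel: C = 1 − h₂(ε) where h₂ is the binary entropy function.
h₂(0.463) = −0.463·log₂0.463 − 0.537·log₂0.537 = 0.9960.
C = 1 − 0.9960 = 0.0040 bits per channel use.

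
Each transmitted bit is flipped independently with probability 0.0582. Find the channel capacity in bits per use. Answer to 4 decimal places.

Binary symmetric channel: C = 1 − h₂(ε) where h₂ is the binary entropy function.
h₂(0.0582) = −0.0582·log₂0.0582 − 0.9418·log₂0.9418 = 0.3203.
C = 1 − 0.3203 = 0.6797 bits per channel use.

0.6797 bits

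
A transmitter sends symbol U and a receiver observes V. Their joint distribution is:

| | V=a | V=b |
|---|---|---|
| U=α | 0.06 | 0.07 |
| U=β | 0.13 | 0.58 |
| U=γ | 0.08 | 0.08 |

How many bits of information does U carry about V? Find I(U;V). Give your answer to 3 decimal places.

Marginals: p(U) = (0.1300, 0.7100, 0.1600), p(V) = (0.2700, 0.7300).
I(U;V) = H(U) + H(V) − H(U,V).
H(U) = 1.1565, H(V) = 0.8415, H(U,V) = 1.9336.
I(U;V) = 1.1565 + 0.8415 − 1.9336 = 0.064 bits.

0.064 bits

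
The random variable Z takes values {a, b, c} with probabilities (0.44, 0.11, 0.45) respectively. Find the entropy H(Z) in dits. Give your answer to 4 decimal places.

H(Z) = −Σ p·log₁₀ p.
  −(0.44)·log₁₀(0.44) = 0.15688
  −(0.11)·log₁₀(0.11) = 0.10545
  −(0.45)·log₁₀(0.45) = 0.15605
Sum: 0.15688 + 0.10545 + 0.15605 = 0.4184 dits.

0.4184 dits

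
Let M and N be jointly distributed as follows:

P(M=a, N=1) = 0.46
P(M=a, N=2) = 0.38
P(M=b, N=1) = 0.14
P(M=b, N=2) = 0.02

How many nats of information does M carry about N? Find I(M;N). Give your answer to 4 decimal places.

0.0343 nats

Marginals: p(M) = (0.8400, 0.1600), p(N) = (0.6000, 0.4000).
I(M;N) = H(M) + H(N) − H(M,N).
H(M) = 0.4397, H(N) = 0.6730, H(M,N) = 1.0784.
I(M;N) = 0.4397 + 0.6730 − 1.0784 = 0.0343 nats.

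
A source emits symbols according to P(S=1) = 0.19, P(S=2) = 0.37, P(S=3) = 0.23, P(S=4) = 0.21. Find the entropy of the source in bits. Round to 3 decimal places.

H(S) = −Σ p·log₂ p.
  −(0.19)·log₂(0.19) = 0.4552
  −(0.37)·log₂(0.37) = 0.5307
  −(0.23)·log₂(0.23) = 0.4877
  −(0.21)·log₂(0.21) = 0.4728
Sum: 0.4552 + 0.5307 + 0.4877 + 0.4728 = 1.946 bits.

1.946 bits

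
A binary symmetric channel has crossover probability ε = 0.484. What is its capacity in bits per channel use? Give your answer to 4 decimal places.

Binary symmetric channel: C = 1 − h₂(ε) where h₂ is the binary entropy function.
h₂(0.484) = −0.484·log₂0.484 − 0.516·log₂0.516 = 0.9993.
C = 1 − 0.9993 = 0.0007 bits per channel use.

0.0007 bits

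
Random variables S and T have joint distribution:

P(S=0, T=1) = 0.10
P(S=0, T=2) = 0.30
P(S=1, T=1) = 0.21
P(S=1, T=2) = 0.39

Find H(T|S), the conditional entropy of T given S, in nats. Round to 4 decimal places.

Marginals: p(S) = (0.4000, 0.6000), p(T) = (0.3100, 0.6900).
H(T|S) = Σ p(S) · H(T|S=·).
  S=0: p=0.4000, H(T|S=0) = 0.5623
  S=1: p=0.6000, H(T|S=1) = 0.6474
Weighted sum = 0.6134 nats.

0.6134 nats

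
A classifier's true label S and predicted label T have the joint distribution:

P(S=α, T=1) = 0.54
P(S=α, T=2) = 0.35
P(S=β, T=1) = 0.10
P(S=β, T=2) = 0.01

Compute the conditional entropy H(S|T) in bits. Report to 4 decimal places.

0.4661 bits

Marginals: p(S) = (0.8900, 0.1100), p(T) = (0.6400, 0.3600).
H(S|T) = Σ p(T) · H(S|T=·).
  T=1: p=0.6400, H(S|T=1) = 0.6253
  T=2: p=0.3600, H(S|T=2) = 0.1831
Weighted sum = 0.4661 bits.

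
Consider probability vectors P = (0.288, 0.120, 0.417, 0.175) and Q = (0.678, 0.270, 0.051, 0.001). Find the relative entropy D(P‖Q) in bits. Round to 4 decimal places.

2.0720 bits

D(P‖Q) = Σ p·log₂(p/q).
  0.288·log₂(0.288/0.678) = -0.35574
  0.120·log₂(0.120/0.270) = -0.14039
  0.417·log₂(0.417/0.051) = 1.26413
  0.175·log₂(0.175/0.001) = 1.30396
D(P‖Q) = 2.0720 bits.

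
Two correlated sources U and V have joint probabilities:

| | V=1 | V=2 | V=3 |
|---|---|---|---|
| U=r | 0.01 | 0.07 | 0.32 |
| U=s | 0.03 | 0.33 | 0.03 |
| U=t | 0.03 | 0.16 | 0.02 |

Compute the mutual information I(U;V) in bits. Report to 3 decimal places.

0.419 bits

Marginals: p(U) = (0.4000, 0.3900, 0.2100), p(V) = (0.0700, 0.5600, 0.3700).
I(U;V) = Σ p(x,y)·log₂[p(x,y)/(p(x)p(y))].
  (r,1): 0.01·log₂(0.3571) = -0.0149
  (r,2): 0.07·log₂(0.3125) = -0.1175
  (r,3): 0.32·log₂(2.1622) = 0.3560
  (s,1): 0.03·log₂(1.0989) = 0.0041
  (s,2): 0.33·log₂(1.5110) = 0.1965
  (s,3): 0.03·log₂(0.2079) = -0.0680
  (t,1): 0.03·log₂(2.0408) = 0.0309
  (t,2): 0.16·log₂(1.3605) = 0.0711
  (t,3): 0.02·log₂(0.2574) = -0.0392
Sum = 0.419 bits.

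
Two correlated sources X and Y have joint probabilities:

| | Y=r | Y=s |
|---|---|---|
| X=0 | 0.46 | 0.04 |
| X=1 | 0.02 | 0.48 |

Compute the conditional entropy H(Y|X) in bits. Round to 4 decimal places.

0.3222 bits

Marginals: p(X) = (0.5000, 0.5000), p(Y) = (0.4800, 0.5200).
H(Y|X) = Σ p(X) · H(Y|X=·).
  X=0: p=0.5000, H(Y|X=0) = 0.4022
  X=1: p=0.5000, H(Y|X=1) = 0.2423
Weighted sum = 0.3222 bits.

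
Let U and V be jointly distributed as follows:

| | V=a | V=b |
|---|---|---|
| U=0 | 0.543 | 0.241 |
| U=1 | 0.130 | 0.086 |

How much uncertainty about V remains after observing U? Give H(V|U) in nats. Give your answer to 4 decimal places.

Chain rule: H(V|U) = H(U,V) − H(U).
Marginals: p(U) = (0.7840, 0.2160), p(V) = (0.6730, 0.3270).
H(U,V) = 1.1507 nats; H(U) = 0.5218 nats.
H(V|U) = 1.1507 − 0.5218 = 0.6289 nats.

0.6289 nats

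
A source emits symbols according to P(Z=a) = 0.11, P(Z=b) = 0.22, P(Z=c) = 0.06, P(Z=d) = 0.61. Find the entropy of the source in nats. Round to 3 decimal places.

1.046 nats

H(Z) = −Σ p·ln p.
  −(0.11)·ln(0.11) = 0.2428
  −(0.22)·ln(0.22) = 0.3331
  −(0.06)·ln(0.06) = 0.1688
  −(0.61)·ln(0.61) = 0.3015
Sum: 0.2428 + 0.3331 + 0.1688 + 0.3015 = 1.046 nats.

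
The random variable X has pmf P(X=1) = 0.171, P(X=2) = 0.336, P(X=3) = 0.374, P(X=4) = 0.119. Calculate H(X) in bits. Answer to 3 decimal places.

1.860 bits

H(X) = −Σ p·log₂ p.
  −(0.171)·log₂(0.171) = 0.4357
  −(0.336)·log₂(0.336) = 0.5287
  −(0.374)·log₂(0.374) = 0.5307
  −(0.119)·log₂(0.119) = 0.3654
Sum: 0.4357 + 0.5287 + 0.5307 + 0.3654 = 1.860 bits.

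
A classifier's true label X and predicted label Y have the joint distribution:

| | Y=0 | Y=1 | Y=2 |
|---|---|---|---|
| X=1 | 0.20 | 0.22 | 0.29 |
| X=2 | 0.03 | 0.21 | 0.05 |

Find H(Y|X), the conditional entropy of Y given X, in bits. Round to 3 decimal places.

1.435 bits

Marginals: p(X) = (0.7100, 0.2900), p(Y) = (0.2300, 0.4300, 0.3400).
H(Y|X) = Σ p(X) · H(Y|X=·).
  X=1: p=0.7100, H(Y|X=1) = 1.5663
  X=2: p=0.2900, H(Y|X=2) = 1.1130
Weighted sum = 1.435 bits.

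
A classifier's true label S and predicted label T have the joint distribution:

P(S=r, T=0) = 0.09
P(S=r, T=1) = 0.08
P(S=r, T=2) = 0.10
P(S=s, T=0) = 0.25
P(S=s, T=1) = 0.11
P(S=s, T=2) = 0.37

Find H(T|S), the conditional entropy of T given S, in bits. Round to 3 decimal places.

1.476 bits

Chain rule: H(T|S) = H(S,T) − H(S).
Marginals: p(S) = (0.2700, 0.7300), p(T) = (0.3400, 0.1900, 0.4700).
H(S,T) = 2.3174 bits; H(S) = 0.8415 bits.
H(T|S) = 2.3174 − 0.8415 = 1.476 bits.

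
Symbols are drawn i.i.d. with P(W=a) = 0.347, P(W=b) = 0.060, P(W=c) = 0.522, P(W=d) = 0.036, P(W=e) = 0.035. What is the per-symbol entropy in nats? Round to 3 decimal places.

H(W) = −Σ p·ln p.
  −(0.347)·ln(0.347) = 0.3673
  −(0.060)·ln(0.060) = 0.1688
  −(0.522)·ln(0.522) = 0.3393
  −(0.036)·ln(0.036) = 0.1197
  −(0.035)·ln(0.035) = 0.1173
Sum: 0.3673 + 0.1688 + 0.3393 + 0.1197 + 0.1173 = 1.112 nats.

1.112 nats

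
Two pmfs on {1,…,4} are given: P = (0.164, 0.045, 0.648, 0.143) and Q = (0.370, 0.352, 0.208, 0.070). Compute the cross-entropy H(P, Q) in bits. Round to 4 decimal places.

2.3196 bits

H(P,Q) = −Σ p·log₂ q.
  −0.164·log₂(0.370) = 0.23524
  −0.045·log₂(0.352) = 0.06779
  −0.648·log₂(0.208) = 1.46794
  −0.143·log₂(0.070) = 0.54862
H(P,Q) = 2.3196 bits.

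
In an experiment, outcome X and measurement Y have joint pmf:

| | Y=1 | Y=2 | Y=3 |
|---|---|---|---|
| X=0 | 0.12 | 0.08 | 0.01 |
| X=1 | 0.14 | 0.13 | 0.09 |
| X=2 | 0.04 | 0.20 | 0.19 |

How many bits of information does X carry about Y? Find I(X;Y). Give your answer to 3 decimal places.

Marginals: p(X) = (0.2100, 0.3600, 0.4300), p(Y) = (0.3000, 0.4100, 0.2900).
I(X;Y) = H(X) + H(Y) − H(X,Y).
H(X) = 1.5270, H(Y) = 1.5664, H(X,Y) = 2.9228.
I(X;Y) = 1.5270 + 1.5664 − 2.9228 = 0.171 bits.

0.171 bits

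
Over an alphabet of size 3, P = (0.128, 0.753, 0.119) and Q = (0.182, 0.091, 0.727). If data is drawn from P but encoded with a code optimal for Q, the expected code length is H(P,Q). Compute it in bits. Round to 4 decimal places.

H(P,Q) = −Σ p·log₂ q.
  −0.128·log₂(0.182) = 0.31462
  −0.753·log₂(0.091) = 2.60387
  −0.119·log₂(0.727) = 0.05474
H(P,Q) = 2.9732 bits.

2.9732 bits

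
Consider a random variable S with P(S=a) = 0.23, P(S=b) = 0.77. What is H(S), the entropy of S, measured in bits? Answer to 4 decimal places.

0.7780 bits

H(S) = −Σ p·log₂ p.
  −(0.23)·log₂(0.23) = 0.48767
  −(0.77)·log₂(0.77) = 0.29034
Sum: 0.48767 + 0.29034 = 0.7780 bits.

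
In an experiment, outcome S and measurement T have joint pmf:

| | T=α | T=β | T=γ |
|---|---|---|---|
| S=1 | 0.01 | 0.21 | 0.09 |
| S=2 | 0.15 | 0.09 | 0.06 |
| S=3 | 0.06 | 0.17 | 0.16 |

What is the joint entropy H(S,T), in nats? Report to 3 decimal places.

H(S,T) = −Σ p(x,y)·ln p(x,y) over all 9 cells.
  cell (1,α): −0.01·ln0.01 = 0.0461
  cell (1,β): −0.21·ln0.21 = 0.3277
  cell (1,γ): −0.09·ln0.09 = 0.2167
  cell (2,α): −0.15·ln0.15 = 0.2846
  cell (2,β): −0.09·ln0.09 = 0.2167
  cell (2,γ): −0.06·ln0.06 = 0.1688
  cell (3,α): −0.06·ln0.06 = 0.1688
  cell (3,β): −0.17·ln0.17 = 0.3012
  cell (3,γ): −0.16·ln0.16 = 0.2932
Sum = 2.024 nats.

2.024 nats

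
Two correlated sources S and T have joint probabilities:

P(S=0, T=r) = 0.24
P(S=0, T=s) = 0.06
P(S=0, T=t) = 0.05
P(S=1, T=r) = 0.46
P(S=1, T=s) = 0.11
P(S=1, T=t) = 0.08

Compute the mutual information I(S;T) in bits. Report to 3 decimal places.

0.001 bits

Marginals: p(S) = (0.3500, 0.6500), p(T) = (0.7000, 0.1700, 0.1300).
I(S;T) = H(S) + H(T) − H(S,T).
H(S) = 0.9341, H(T) = 1.1774, H(S,T) = 2.1109.
I(S;T) = 0.9341 + 1.1774 − 2.1109 = 0.001 bits.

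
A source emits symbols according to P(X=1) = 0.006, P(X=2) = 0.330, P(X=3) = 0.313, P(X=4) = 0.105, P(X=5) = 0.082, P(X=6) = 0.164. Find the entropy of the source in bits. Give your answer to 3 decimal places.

H(X) = −Σ p·log₂ p.
  −(0.006)·log₂(0.006) = 0.0443
  −(0.330)·log₂(0.330) = 0.5278
  −(0.313)·log₂(0.313) = 0.5245
  −(0.105)·log₂(0.105) = 0.3414
  −(0.082)·log₂(0.082) = 0.2959
  −(0.164)·log₂(0.164) = 0.4278
Sum: 0.0443 + 0.5278 + 0.5245 + 0.3414 + 0.2959 + 0.4278 = 2.162 bits.

2.162 bits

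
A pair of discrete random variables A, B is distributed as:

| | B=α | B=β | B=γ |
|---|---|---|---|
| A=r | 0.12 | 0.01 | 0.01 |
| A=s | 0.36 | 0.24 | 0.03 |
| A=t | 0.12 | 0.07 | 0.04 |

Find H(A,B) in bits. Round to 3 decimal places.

2.498 bits

H(A,B) = −Σ p(x,y)·log₂ p(x,y) over all 9 cells.
  cell (r,α): −0.12·log₂0.12 = 0.3671
  cell (r,β): −0.01·log₂0.01 = 0.0664
  cell (r,γ): −0.01·log₂0.01 = 0.0664
  cell (s,α): −0.36·log₂0.36 = 0.5306
  cell (s,β): −0.24·log₂0.24 = 0.4941
  cell (s,γ): −0.03·log₂0.03 = 0.1518
  cell (t,α): −0.12·log₂0.12 = 0.3671
  cell (t,β): −0.07·log₂0.07 = 0.2686
  cell (t,γ): −0.04·log₂0.04 = 0.1858
Sum = 2.498 bits.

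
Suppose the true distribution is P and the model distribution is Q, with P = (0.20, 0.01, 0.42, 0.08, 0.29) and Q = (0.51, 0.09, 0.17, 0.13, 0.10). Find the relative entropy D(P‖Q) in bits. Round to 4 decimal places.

D(P‖Q) = Σ p·log₂(p/q).
  0.20·log₂(0.20/0.51) = -0.27010
  0.01·log₂(0.01/0.09) = -0.03170
  0.42·log₂(0.42/0.17) = 0.54804
  0.08·log₂(0.08/0.13) = -0.05604
  0.29·log₂(0.29/0.10) = 0.44546
D(P‖Q) = 0.6357 bits.

0.6357 bits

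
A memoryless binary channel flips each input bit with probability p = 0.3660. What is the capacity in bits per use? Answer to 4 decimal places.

0.0524 bits

Binary symmetric channel: C = 1 − h₂(ε) where h₂ is the binary entropy function.
h₂(0.3660) = −0.3660·log₂0.3660 − 0.6340·log₂0.6340 = 0.9476.
C = 1 − 0.9476 = 0.0524 bits per channel use.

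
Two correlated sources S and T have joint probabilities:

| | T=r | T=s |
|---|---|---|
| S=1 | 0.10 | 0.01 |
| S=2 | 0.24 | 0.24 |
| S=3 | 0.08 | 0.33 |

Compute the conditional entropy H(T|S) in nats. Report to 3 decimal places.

0.569 nats

Marginals: p(S) = (0.1100, 0.4800, 0.4100), p(T) = (0.4200, 0.5800).
H(T|S) = Σ p(S) · H(T|S=·).
  S=1: p=0.1100, H(T|S=1) = 0.3046
  S=2: p=0.4800, H(T|S=2) = 0.6931
  S=3: p=0.4100, H(T|S=3) = 0.4936
Weighted sum = 0.569 nats.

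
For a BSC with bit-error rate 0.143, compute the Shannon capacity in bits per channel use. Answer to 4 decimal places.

Binary symmetric channel: C = 1 − h₂(ε) where h₂ is the binary entropy function.
h₂(0.143) = −0.143·log₂0.143 − 0.857·log₂0.857 = 0.5920.
C = 1 − 0.5920 = 0.4080 bits per channel use.

0.4080 bits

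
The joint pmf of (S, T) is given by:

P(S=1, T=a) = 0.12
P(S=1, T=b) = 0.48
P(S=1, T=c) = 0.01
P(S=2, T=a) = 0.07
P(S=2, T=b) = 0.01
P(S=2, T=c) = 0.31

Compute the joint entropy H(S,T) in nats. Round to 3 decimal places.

H(S,T) = −Σ p(x,y)·ln p(x,y) over all 6 cells.
  cell (1,a): −0.12·ln0.12 = 0.2544
  cell (1,b): −0.48·ln0.48 = 0.3523
  cell (1,c): −0.01·ln0.01 = 0.0461
  cell (2,a): −0.07·ln0.07 = 0.1861
  cell (2,b): −0.01·ln0.01 = 0.0461
  cell (2,c): −0.31·ln0.31 = 0.3631
Sum = 1.248 nats.

1.248 nats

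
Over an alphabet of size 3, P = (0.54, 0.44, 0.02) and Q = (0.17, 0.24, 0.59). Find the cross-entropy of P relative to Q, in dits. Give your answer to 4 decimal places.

H(P,Q) = −Σ p·log₁₀ q.
  −0.54·log₁₀(0.17) = 0.41556
  −0.44·log₁₀(0.24) = 0.27271
  −0.02·log₁₀(0.59) = 0.00458
H(P,Q) = 0.6928 dits.

0.6928 dits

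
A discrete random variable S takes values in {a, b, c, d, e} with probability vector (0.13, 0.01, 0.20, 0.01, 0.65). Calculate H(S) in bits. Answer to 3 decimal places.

1.384 bits

H(S) = −Σ p·log₂ p.
  −(0.13)·log₂(0.13) = 0.3826
  −(0.01)·log₂(0.01) = 0.0664
  −(0.20)·log₂(0.20) = 0.4644
  −(0.01)·log₂(0.01) = 0.0664
  −(0.65)·log₂(0.65) = 0.4040
Sum: 0.3826 + 0.0664 + 0.4644 + 0.0664 + 0.4040 = 1.384 bits.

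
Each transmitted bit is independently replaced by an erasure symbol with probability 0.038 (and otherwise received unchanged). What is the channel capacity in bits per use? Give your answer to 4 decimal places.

0.9620 bits

Binary erasure channel: capacity C = 1 − ε.
C = 1 − 0.038 = 0.9620 bits per channel use.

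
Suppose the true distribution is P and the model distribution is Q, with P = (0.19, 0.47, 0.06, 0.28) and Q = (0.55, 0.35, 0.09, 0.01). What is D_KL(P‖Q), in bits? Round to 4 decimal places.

D(P‖Q) = Σ p·log₂(p/q).
  0.19·log₂(0.19/0.55) = -0.29135
  0.47·log₂(0.47/0.35) = 0.19989
  0.06·log₂(0.06/0.09) = -0.03510
  0.28·log₂(0.28/0.01) = 1.34606
D(P‖Q) = 1.2195 bits.

1.2195 bits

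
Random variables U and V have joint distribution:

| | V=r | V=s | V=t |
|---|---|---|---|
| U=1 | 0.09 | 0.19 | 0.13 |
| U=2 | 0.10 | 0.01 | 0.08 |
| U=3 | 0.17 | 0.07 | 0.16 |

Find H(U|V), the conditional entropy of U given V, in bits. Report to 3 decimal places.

Chain rule: H(U|V) = H(U,V) − H(V).
Marginals: p(U) = (0.4100, 0.1900, 0.4000), p(V) = (0.3600, 0.2700, 0.3700).
H(U,V) = 2.9668 bits; H(V) = 1.5714 bits.
H(U|V) = 2.9668 − 1.5714 = 1.395 bits.

1.395 bits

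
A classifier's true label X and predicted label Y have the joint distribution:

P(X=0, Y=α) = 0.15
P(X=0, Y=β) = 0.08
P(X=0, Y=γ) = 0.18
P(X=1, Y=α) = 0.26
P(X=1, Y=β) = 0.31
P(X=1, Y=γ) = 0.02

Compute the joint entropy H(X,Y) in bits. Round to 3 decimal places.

H(X,Y) = −Σ p(x,y)·log₂ p(x,y) over all 6 cells.
  cell (0,α): −0.15·log₂0.15 = 0.4105
  cell (0,β): −0.08·log₂0.08 = 0.2915
  cell (0,γ): −0.18·log₂0.18 = 0.4453
  cell (1,α): −0.26·log₂0.26 = 0.5053
  cell (1,β): −0.31·log₂0.31 = 0.5238
  cell (1,γ): −0.02·log₂0.02 = 0.1129
Sum = 2.289 bits.

2.289 bits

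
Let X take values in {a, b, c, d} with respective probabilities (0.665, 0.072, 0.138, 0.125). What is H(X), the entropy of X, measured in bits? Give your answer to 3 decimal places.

1.434 bits

H(X) = −Σ p·log₂ p.
  −(0.665)·log₂(0.665) = 0.3914
  −(0.072)·log₂(0.072) = 0.2733
  −(0.138)·log₂(0.138) = 0.3943
  −(0.125)·log₂(0.125) = 0.3750
Sum: 0.3914 + 0.2733 + 0.3943 + 0.3750 = 1.434 bits.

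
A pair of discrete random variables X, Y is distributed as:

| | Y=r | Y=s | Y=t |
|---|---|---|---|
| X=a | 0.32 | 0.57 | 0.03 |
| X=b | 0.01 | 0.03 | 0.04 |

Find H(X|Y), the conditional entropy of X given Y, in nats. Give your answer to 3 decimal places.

0.212 nats

Marginals: p(X) = (0.9200, 0.0800), p(Y) = (0.3300, 0.6000, 0.0700).
H(X|Y) = Σ p(Y) · H(X|Y=·).
  Y=r: p=0.3300, H(X|Y=r) = 0.1358
  Y=s: p=0.6000, H(X|Y=s) = 0.1985
  Y=t: p=0.0700, H(X|Y=t) = 0.6829
Weighted sum = 0.212 nats.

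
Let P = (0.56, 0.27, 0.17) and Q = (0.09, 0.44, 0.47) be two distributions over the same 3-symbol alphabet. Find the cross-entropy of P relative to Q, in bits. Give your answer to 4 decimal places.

H(P,Q) = −Σ p·log₂ q.
  −0.56·log₂(0.09) = 1.94540
  −0.27·log₂(0.44) = 0.31979
  −0.17·log₂(0.47) = 0.18518
H(P,Q) = 2.4504 bits.

2.4504 bits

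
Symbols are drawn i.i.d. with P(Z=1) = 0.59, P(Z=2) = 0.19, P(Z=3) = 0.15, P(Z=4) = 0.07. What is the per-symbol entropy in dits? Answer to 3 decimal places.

0.477 dits

H(Z) = −Σ p·log₁₀ p.
  −(0.59)·log₁₀(0.59) = 0.1352
  −(0.19)·log₁₀(0.19) = 0.1370
  −(0.15)·log₁₀(0.15) = 0.1236
  −(0.07)·log₁₀(0.07) = 0.0808
Sum: 0.1352 + 0.1370 + 0.1236 + 0.0808 = 0.477 dits.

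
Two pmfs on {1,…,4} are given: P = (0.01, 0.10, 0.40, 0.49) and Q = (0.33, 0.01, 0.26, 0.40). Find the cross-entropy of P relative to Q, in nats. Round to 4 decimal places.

1.4594 nats

H(P,Q) = −Σ p·ln q.
  −0.01·ln(0.33) = 0.01109
  −0.10·ln(0.01) = 0.46052
  −0.40·ln(0.26) = 0.53883
  −0.49·ln(0.40) = 0.44898
H(P,Q) = 1.4594 nats.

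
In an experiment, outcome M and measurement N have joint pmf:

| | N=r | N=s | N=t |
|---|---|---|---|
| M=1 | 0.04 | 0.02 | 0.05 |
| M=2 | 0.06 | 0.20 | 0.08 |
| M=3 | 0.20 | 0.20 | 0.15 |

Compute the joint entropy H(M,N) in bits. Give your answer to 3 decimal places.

H(M,N) = −Σ p(x,y)·log₂ p(x,y) over all 9 cells.
  cell (1,r): −0.04·log₂0.04 = 0.1858
  cell (1,s): −0.02·log₂0.02 = 0.1129
  cell (1,t): −0.05·log₂0.05 = 0.2161
  cell (2,r): −0.06·log₂0.06 = 0.2435
  cell (2,s): −0.20·log₂0.20 = 0.4644
  cell (2,t): −0.08·log₂0.08 = 0.2915
  cell (3,r): −0.20·log₂0.20 = 0.4644
  cell (3,s): −0.20·log₂0.20 = 0.4644
  cell (3,t): −0.15·log₂0.15 = 0.4105
Sum = 2.853 bits.

2.853 bits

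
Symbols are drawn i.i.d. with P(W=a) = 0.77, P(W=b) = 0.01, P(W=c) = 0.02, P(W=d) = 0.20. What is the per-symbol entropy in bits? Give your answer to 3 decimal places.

0.934 bits

H(W) = −Σ p·log₂ p.
  −(0.77)·log₂(0.77) = 0.2903
  −(0.01)·log₂(0.01) = 0.0664
  −(0.02)·log₂(0.02) = 0.1129
  −(0.20)·log₂(0.20) = 0.4644
Sum: 0.2903 + 0.0664 + 0.1129 + 0.4644 = 0.934 bits.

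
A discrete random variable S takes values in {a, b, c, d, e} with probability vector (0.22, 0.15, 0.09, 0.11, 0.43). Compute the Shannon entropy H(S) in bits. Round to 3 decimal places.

2.078 bits

H(S) = −Σ p·log₂ p.
  −(0.22)·log₂(0.22) = 0.4806
  −(0.15)·log₂(0.15) = 0.4105
  −(0.09)·log₂(0.09) = 0.3127
  −(0.11)·log₂(0.11) = 0.3503
  −(0.43)·log₂(0.43) = 0.5236
Sum: 0.4806 + 0.4105 + 0.3127 + 0.3503 + 0.5236 = 2.078 bits.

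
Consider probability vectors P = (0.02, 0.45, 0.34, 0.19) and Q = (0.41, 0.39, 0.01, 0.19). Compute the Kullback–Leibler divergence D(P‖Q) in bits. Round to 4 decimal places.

1.7355 bits

D(P‖Q) = Σ p·log₂(p/q).
  0.02·log₂(0.02/0.41) = -0.08715
  0.45·log₂(0.45/0.39) = 0.09290
  0.34·log₂(0.34/0.01) = 1.72974
  0.19·log₂(0.19/0.19) = 0.00000
D(P‖Q) = 1.7355 bits.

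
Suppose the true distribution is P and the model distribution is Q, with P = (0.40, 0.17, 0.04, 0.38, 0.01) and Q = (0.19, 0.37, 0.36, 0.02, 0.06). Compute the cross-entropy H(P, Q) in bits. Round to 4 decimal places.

H(P,Q) = −Σ p·log₂ q.
  −0.40·log₂(0.19) = 0.95837
  −0.17·log₂(0.37) = 0.24385
  −0.04·log₂(0.36) = 0.05896
  −0.38·log₂(0.02) = 2.14467
  −0.01·log₂(0.06) = 0.04059
H(P,Q) = 3.4464 bits.

3.4464 bits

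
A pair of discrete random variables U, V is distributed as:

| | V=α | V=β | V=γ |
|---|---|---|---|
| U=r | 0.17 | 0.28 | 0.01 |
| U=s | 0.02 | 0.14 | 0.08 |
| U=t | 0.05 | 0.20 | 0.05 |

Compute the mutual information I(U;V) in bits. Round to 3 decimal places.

0.136 bits

Marginals: p(U) = (0.4600, 0.2400, 0.3000), p(V) = (0.2400, 0.6200, 0.1400).
I(U;V) = H(U) + H(V) − H(U,V).
H(U) = 1.5306, H(V) = 1.3188, H(U,V) = 2.7133.
I(U;V) = 1.5306 + 1.3188 − 2.7133 = 0.136 bits.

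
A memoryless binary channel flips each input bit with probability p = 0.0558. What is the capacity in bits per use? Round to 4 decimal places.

Binary symmetric channel: C = 1 − h₂(ε) where h₂ is the binary entropy function.
h₂(0.0558) = −0.0558·log₂0.0558 − 0.9442·log₂0.9442 = 0.3105.
C = 1 − 0.3105 = 0.6895 bits per channel use.

0.6895 bits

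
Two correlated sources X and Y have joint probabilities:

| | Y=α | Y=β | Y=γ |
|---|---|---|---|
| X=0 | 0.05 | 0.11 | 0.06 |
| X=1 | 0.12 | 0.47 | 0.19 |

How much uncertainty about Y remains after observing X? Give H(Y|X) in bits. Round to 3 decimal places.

Chain rule: H(Y|X) = H(X,Y) − H(X).
Marginals: p(X) = (0.2200, 0.7800), p(Y) = (0.1700, 0.5800, 0.2500).
H(X,Y) = 2.1442 bits; H(X) = 0.7602 bits.
H(Y|X) = 2.1442 − 0.7602 = 1.384 bits.

1.384 bits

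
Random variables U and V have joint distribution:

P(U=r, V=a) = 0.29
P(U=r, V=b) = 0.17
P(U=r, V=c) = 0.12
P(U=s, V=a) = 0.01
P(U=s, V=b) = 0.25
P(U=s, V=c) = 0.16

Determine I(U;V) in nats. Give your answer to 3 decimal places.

0.162 nats

Marginals: p(U) = (0.5800, 0.4200), p(V) = (0.3000, 0.4200, 0.2800).
I(U;V) = H(U) + H(V) − H(U,V).
H(U) = 0.6803, H(V) = 1.0820, H(U,V) = 1.6005.
I(U;V) = 0.6803 + 1.0820 − 1.6005 = 0.162 nats.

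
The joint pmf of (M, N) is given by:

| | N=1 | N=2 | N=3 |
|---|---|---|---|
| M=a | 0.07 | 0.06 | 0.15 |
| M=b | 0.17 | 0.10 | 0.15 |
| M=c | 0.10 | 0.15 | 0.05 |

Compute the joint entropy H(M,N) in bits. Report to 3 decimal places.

H(M,N) = −Σ p(x,y)·log₂ p(x,y) over all 9 cells.
  cell (a,1): −0.07·log₂0.07 = 0.2686
  cell (a,2): −0.06·log₂0.06 = 0.2435
  cell (a,3): −0.15·log₂0.15 = 0.4105
  cell (b,1): −0.17·log₂0.17 = 0.4346
  cell (b,2): −0.10·log₂0.10 = 0.3322
  cell (b,3): −0.15·log₂0.15 = 0.4105
  cell (c,1): −0.10·log₂0.10 = 0.3322
  cell (c,2): −0.15·log₂0.15 = 0.4105
  cell (c,3): −0.05·log₂0.05 = 0.2161
Sum = 3.059 bits.

3.059 bits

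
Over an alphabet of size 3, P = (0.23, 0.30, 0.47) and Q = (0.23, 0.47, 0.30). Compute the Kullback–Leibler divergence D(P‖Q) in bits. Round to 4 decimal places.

D(P‖Q) = Σ p·log₂(p/q).
  0.23·log₂(0.23/0.23) = 0.00000
  0.30·log₂(0.30/0.47) = -0.19431
  0.47·log₂(0.47/0.30) = 0.30442
D(P‖Q) = 0.1101 bits.

0.1101 bits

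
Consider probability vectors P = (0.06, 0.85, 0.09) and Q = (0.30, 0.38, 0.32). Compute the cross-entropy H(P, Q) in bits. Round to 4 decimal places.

1.4387 bits

H(P,Q) = −Σ p·log₂ q.
  −0.06·log₂(0.30) = 0.10422
  −0.85·log₂(0.38) = 1.18654
  −0.09·log₂(0.32) = 0.14795
H(P,Q) = 1.4387 bits.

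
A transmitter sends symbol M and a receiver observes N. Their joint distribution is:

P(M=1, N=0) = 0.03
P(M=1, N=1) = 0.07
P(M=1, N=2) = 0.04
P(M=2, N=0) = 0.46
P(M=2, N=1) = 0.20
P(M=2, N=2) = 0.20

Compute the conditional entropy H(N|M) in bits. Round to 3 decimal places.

1.466 bits

Chain rule: H(N|M) = H(M,N) − H(M).
Marginals: p(M) = (0.1400, 0.8600), p(N) = (0.4900, 0.2700, 0.2400).
H(M,N) = 2.0502 bits; H(M) = 0.5842 bits.
H(N|M) = 2.0502 − 0.5842 = 1.466 bits.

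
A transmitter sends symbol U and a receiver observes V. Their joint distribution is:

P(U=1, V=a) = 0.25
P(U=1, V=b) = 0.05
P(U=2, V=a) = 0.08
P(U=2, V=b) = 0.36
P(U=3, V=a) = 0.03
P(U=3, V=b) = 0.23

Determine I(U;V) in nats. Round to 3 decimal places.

Marginals: p(U) = (0.3000, 0.4400, 0.2600), p(V) = (0.3600, 0.6400).
I(U;V) = Σ p(x,y)·ln[p(x,y)/(p(x)p(y))].
  (1,a): 0.25·ln(2.3148) = 0.2098
  (1,b): 0.05·ln(0.2604) = -0.0673
  (2,a): 0.08·ln(0.5051) = -0.0546
  (2,b): 0.36·ln(1.2784) = 0.0884
  (3,a): 0.03·ln(0.3205) = -0.0341
  (3,b): 0.23·ln(1.3822) = 0.0744
Sum = 0.217 nats.

0.217 nats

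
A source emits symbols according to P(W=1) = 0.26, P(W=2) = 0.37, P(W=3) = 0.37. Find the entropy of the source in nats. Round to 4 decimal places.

H(W) = −Σ p·ln p.
  −(0.26)·ln(0.26) = 0.35024
  −(0.37)·ln(0.37) = 0.36787
  −(0.37)·ln(0.37) = 0.36787
Sum: 0.35024 + 0.36787 + 0.36787 = 1.0860 nats.

1.0860 nats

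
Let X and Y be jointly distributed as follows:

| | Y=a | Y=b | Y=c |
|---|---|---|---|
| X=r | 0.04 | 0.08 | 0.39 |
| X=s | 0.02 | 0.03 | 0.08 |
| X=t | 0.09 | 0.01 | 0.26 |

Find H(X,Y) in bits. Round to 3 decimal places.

2.448 bits

H(X,Y) = −Σ p(x,y)·log₂ p(x,y) over all 9 cells.
  cell (r,a): −0.04·log₂0.04 = 0.1858
  cell (r,b): −0.08·log₂0.08 = 0.2915
  cell (r,c): −0.39·log₂0.39 = 0.5298
  cell (s,a): −0.02·log₂0.02 = 0.1129
  cell (s,b): −0.03·log₂0.03 = 0.1518
  cell (s,c): −0.08·log₂0.08 = 0.2915
  cell (t,a): −0.09·log₂0.09 = 0.3127
  cell (t,b): −0.01·log₂0.01 = 0.0664
  cell (t,c): −0.26·log₂0.26 = 0.5053
Sum = 2.448 bits.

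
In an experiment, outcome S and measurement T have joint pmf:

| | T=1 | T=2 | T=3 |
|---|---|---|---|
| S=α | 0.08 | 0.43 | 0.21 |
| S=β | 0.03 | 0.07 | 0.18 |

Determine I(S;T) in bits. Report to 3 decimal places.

0.082 bits

Marginals: p(S) = (0.7200, 0.2800), p(T) = (0.1100, 0.5000, 0.3900).
I(S;T) = Σ p(x,y)·log₂[p(x,y)/(p(x)p(y))].
  (α,1): 0.08·log₂(1.0101) = 0.0012
  (α,2): 0.43·log₂(1.1944) = 0.1102
  (α,3): 0.21·log₂(0.7479) = -0.0880
  (β,1): 0.03·log₂(0.9740) = -0.0011
  (β,2): 0.07·log₂(0.5000) = -0.0700
  (β,3): 0.18·log₂(1.6484) = 0.1298
Sum = 0.082 bits.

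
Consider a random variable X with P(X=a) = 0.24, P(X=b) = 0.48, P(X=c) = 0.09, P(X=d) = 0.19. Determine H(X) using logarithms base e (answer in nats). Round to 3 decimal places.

H(X) = −Σ p·ln p.
  −(0.24)·ln(0.24) = 0.3425
  −(0.48)·ln(0.48) = 0.3523
  −(0.09)·ln(0.09) = 0.2167
  −(0.19)·ln(0.19) = 0.3155
Sum: 0.3425 + 0.3523 + 0.2167 + 0.3155 = 1.227 nats.

1.227 nats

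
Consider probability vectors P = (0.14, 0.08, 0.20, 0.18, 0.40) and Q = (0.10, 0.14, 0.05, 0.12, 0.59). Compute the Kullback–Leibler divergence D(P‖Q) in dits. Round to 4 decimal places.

0.0856 dits

D(P‖Q) = Σ p·log₁₀(p/q).
  0.14·log₁₀(0.14/0.10) = 0.02046
  0.08·log₁₀(0.08/0.14) = -0.01944
  0.20·log₁₀(0.20/0.05) = 0.12041
  0.18·log₁₀(0.18/0.12) = 0.03170
  0.40·log₁₀(0.40/0.59) = -0.06752
D(P‖Q) = 0.0856 dits.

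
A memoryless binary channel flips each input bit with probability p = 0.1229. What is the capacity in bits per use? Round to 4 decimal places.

0.4624 bits

Binary symmetric channel: C = 1 − h₂(ε) where h₂ is the binary entropy function.
h₂(0.1229) = −0.1229·log₂0.1229 − 0.8771·log₂0.8771 = 0.5376.
C = 1 − 0.5376 = 0.4624 bits per channel use.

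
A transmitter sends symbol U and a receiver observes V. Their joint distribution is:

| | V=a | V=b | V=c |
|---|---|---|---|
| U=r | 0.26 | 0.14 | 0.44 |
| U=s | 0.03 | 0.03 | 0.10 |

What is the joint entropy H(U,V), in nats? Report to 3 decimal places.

1.427 nats

H(U,V) = −Σ p(x,y)·ln p(x,y) over all 6 cells.
  cell (r,a): −0.26·ln0.26 = 0.3502
  cell (r,b): −0.14·ln0.14 = 0.2753
  cell (r,c): −0.44·ln0.44 = 0.3612
  cell (s,a): −0.03·ln0.03 = 0.1052
  cell (s,b): −0.03·ln0.03 = 0.1052
  cell (s,c): −0.10·ln0.10 = 0.2303
Sum = 1.427 nats.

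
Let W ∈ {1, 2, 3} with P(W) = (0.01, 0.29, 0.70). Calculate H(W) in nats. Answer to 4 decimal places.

H(W) = −Σ p·ln p.
  −(0.01)·ln(0.01) = 0.04605
  −(0.29)·ln(0.29) = 0.35898
  −(0.70)·ln(0.70) = 0.24967
Sum: 0.04605 + 0.35898 + 0.24967 = 0.6547 nats.

0.6547 nats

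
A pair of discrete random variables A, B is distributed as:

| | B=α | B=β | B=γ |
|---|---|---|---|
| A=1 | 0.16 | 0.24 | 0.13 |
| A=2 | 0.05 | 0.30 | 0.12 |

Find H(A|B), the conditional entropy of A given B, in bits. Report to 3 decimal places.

0.951 bits

Marginals: p(A) = (0.5300, 0.4700), p(B) = (0.2100, 0.5400, 0.2500).
H(A|B) = Σ p(B) · H(A|B=·).
  B=α: p=0.2100, H(A|B=α) = 0.7919
  B=β: p=0.5400, H(A|B=β) = 0.9911
  B=γ: p=0.2500, H(A|B=γ) = 0.9988
Weighted sum = 0.951 bits.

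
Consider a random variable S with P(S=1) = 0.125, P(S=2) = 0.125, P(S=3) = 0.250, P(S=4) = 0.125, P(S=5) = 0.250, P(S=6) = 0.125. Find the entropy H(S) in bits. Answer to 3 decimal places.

H(S) = −Σ p·log₂ p.
  −(0.125)·log₂(0.125) = 0.3750
  −(0.125)·log₂(0.125) = 0.3750
  −(0.250)·log₂(0.250) = 0.5000
  −(0.125)·log₂(0.125) = 0.3750
  −(0.250)·log₂(0.250) = 0.5000
  −(0.125)·log₂(0.125) = 0.3750
Sum: 0.3750 + 0.3750 + 0.5000 + 0.3750 + 0.5000 + 0.3750 = 2.500 bits.

2.500 bits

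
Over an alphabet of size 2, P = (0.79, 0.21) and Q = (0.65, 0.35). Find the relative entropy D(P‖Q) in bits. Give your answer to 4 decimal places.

0.0676 bits

D(P‖Q) = Σ p·log₂(p/q).
  0.79·log₂(0.79/0.65) = 0.22232
  0.21·log₂(0.21/0.35) = -0.15476
D(P‖Q) = 0.0676 bits.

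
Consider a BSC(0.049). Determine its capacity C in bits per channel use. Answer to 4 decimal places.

0.7179 bits

Binary symmetric channel: C = 1 − h₂(ε) where h₂ is the binary entropy function.
h₂(0.049) = −0.049·log₂0.049 − 0.951·log₂0.951 = 0.2821.
C = 1 − 0.2821 = 0.7179 bits per channel use.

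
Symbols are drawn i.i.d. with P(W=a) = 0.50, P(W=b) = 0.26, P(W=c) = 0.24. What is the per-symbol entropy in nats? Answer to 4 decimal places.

H(W) = −Σ p·ln p.
  −(0.50)·ln(0.50) = 0.34657
  −(0.26)·ln(0.26) = 0.35024
  −(0.24)·ln(0.24) = 0.34251
Sum: 0.34657 + 0.35024 + 0.34251 = 1.0393 nats.

1.0393 nats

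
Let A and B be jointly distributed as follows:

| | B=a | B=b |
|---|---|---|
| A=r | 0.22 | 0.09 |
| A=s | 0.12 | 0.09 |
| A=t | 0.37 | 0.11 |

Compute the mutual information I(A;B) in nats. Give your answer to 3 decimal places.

Marginals: p(A) = (0.3100, 0.2100, 0.4800), p(B) = (0.7100, 0.2900).
I(A;B) = Σ p(x,y)·ln[p(x,y)/(p(x)p(y))].
  (r,a): 0.22·ln(0.9995) = -0.0001
  (r,b): 0.09·ln(1.0011) = 0.0001
  (s,a): 0.12·ln(0.8048) = -0.0261
  (s,b): 0.09·ln(1.4778) = 0.0352
  (t,a): 0.37·ln(1.0857) = 0.0304
  (t,b): 0.11·ln(0.7902) = -0.0259
Sum = 0.014 nats.

0.014 nats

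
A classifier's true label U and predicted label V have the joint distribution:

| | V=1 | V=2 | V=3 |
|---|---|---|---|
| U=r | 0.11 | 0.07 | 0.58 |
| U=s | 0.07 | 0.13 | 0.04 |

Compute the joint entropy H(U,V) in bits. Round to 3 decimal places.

H(U,V) = −Σ p(x,y)·log₂ p(x,y) over all 6 cells.
  cell (r,1): −0.11·log₂0.11 = 0.3503
  cell (r,2): −0.07·log₂0.07 = 0.2686
  cell (r,3): −0.58·log₂0.58 = 0.4558
  cell (s,1): −0.07·log₂0.07 = 0.2686
  cell (s,2): −0.13·log₂0.13 = 0.3826
  cell (s,3): −0.04·log₂0.04 = 0.1858
Sum = 1.912 bits.

1.912 bits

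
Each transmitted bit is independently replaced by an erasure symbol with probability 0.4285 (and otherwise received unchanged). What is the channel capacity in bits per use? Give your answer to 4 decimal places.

0.5715 bits

Binary erasure channel: capacity C = 1 − ε.
C = 1 − 0.4285 = 0.5715 bits per channel use.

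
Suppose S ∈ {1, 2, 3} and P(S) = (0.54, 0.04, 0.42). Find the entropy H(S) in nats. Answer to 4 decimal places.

0.8258 nats

H(S) = −Σ p·ln p.
  −(0.54)·ln(0.54) = 0.33274
  −(0.04)·ln(0.04) = 0.12876
  −(0.42)·ln(0.42) = 0.36435
Sum: 0.33274 + 0.12876 + 0.36435 = 0.8258 nats.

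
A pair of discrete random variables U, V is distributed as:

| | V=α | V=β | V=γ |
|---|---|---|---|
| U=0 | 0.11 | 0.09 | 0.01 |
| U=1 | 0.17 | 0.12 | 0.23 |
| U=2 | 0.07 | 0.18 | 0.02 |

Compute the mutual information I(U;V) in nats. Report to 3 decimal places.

0.134 nats

Marginals: p(U) = (0.2100, 0.5200, 0.2700), p(V) = (0.3500, 0.3900, 0.2600).
I(U;V) = H(U) + H(V) − H(U,V).
H(U) = 1.0213, H(V) = 1.0849, H(U,V) = 1.9723.
I(U;V) = 1.0213 + 1.0849 − 1.9723 = 0.134 nats.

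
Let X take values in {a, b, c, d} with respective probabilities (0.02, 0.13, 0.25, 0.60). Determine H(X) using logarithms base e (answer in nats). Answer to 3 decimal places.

0.997 nats

H(X) = −Σ p·ln p.
  −(0.02)·ln(0.02) = 0.0782
  −(0.13)·ln(0.13) = 0.2652
  −(0.25)·ln(0.25) = 0.3466
  −(0.60)·ln(0.60) = 0.3065
Sum: 0.0782 + 0.2652 + 0.3466 + 0.3065 = 0.997 nats.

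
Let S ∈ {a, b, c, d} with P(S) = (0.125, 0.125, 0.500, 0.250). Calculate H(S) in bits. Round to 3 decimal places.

H(S) = −Σ p·log₂ p.
  −(0.125)·log₂(0.125) = 0.3750
  −(0.125)·log₂(0.125) = 0.3750
  −(0.500)·log₂(0.500) = 0.5000
  −(0.250)·log₂(0.250) = 0.5000
Sum: 0.3750 + 0.3750 + 0.5000 + 0.5000 = 1.750 bits.

1.750 bits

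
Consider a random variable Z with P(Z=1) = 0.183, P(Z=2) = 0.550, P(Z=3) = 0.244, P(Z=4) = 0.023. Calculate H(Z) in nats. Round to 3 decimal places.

1.071 nats

H(Z) = −Σ p·ln p.
  −(0.183)·ln(0.183) = 0.3108
  −(0.550)·ln(0.550) = 0.3288
  −(0.244)·ln(0.244) = 0.3442
  −(0.023)·ln(0.023) = 0.0868
Sum: 0.3108 + 0.3288 + 0.3442 + 0.0868 = 1.071 nats.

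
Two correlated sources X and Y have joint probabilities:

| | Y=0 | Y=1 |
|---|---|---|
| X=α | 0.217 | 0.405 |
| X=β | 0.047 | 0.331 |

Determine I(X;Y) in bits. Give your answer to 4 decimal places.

0.0476 bits

Marginals: p(X) = (0.6220, 0.3780), p(Y) = (0.2640, 0.7360).
I(X;Y) = H(X) + H(Y) − H(X,Y).
H(X) = 0.9566, H(Y) = 0.8327, H(X,Y) = 1.7417.
I(X;Y) = 0.9566 + 0.8327 − 1.7417 = 0.0476 bits.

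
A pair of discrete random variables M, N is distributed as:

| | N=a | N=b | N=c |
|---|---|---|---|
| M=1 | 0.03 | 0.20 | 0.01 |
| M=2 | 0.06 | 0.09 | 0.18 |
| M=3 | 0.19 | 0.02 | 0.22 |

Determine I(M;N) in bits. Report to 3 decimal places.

Marginals: p(M) = (0.2400, 0.3300, 0.4300), p(N) = (0.2800, 0.3100, 0.4100).
I(M;N) = H(M) + H(N) − H(M,N).
H(M) = 1.5455, H(N) = 1.5654, H(M,N) = 2.7328.
I(M;N) = 1.5455 + 1.5654 − 2.7328 = 0.378 bits.

0.378 bits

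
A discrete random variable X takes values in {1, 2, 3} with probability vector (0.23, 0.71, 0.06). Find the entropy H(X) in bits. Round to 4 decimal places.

H(X) = −Σ p·log₂ p.
  −(0.23)·log₂(0.23) = 0.48767
  −(0.71)·log₂(0.71) = 0.35082
  −(0.06)·log₂(0.06) = 0.24353
Sum: 0.48767 + 0.35082 + 0.24353 = 1.0820 bits.

1.0820 bits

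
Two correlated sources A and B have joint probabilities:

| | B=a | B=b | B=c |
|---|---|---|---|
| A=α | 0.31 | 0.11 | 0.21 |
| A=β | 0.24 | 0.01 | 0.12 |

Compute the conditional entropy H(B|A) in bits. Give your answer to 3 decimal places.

1.324 bits

Chain rule: H(B|A) = H(A,B) − H(A).
Marginals: p(A) = (0.6300, 0.3700), p(B) = (0.5500, 0.1200, 0.3300).
H(A,B) = 2.2745 bits; H(A) = 0.9507 bits.
H(B|A) = 2.2745 − 0.9507 = 1.324 bits.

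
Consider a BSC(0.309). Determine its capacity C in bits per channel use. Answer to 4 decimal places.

0.1080 bits

Binary symmetric channel: C = 1 − h₂(ε) where h₂ is the binary entropy function.
h₂(0.309) = −0.309·log₂0.309 − 0.691·log₂0.691 = 0.8920.
C = 1 − 0.8920 = 0.1080 bits per channel use.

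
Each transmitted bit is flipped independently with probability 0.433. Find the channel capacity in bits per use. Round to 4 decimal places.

0.0130 bits

Binary symmetric channel: C = 1 − h₂(ε) where h₂ is the binary entropy function.
h₂(0.433) = −0.433·log₂0.433 − 0.567·log₂0.567 = 0.9870.
C = 1 − 0.9870 = 0.0130 bits per channel use.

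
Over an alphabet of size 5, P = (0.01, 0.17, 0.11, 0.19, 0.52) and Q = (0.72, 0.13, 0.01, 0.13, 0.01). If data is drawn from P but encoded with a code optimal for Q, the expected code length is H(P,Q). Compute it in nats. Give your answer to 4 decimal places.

3.6390 nats

H(P,Q) = −Σ p·ln q.
  −0.01·ln(0.72) = 0.00329
  −0.17·ln(0.13) = 0.34684
  −0.11·ln(0.01) = 0.50657
  −0.19·ln(0.13) = 0.38764
  −0.52·ln(0.01) = 2.39469
H(P,Q) = 3.6390 nats.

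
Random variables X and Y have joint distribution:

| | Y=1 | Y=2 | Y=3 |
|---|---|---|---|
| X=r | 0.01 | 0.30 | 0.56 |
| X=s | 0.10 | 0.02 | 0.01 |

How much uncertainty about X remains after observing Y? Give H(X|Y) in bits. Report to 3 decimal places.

Marginals: p(X) = (0.8700, 0.1300), p(Y) = (0.1100, 0.3200, 0.5700).
H(X|Y) = Σ p(Y) · H(X|Y=·).
  Y=1: p=0.1100, H(X|Y=1) = 0.4395
  Y=2: p=0.3200, H(X|Y=2) = 0.3373
  Y=3: p=0.5700, H(X|Y=3) = 0.1274
Weighted sum = 0.229 bits.

0.229 bits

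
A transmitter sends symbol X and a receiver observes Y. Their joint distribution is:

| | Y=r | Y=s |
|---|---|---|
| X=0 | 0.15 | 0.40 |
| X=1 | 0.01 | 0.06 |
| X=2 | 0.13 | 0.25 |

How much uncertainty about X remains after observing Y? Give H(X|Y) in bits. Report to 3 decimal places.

1.263 bits

Marginals: p(X) = (0.5500, 0.0700, 0.3800), p(Y) = (0.2900, 0.7100).
H(X|Y) = Σ p(Y) · H(X|Y=·).
  Y=r: p=0.2900, H(X|Y=r) = 1.1784
  Y=s: p=0.7100, H(X|Y=s) = 1.2979
Weighted sum = 1.263 bits.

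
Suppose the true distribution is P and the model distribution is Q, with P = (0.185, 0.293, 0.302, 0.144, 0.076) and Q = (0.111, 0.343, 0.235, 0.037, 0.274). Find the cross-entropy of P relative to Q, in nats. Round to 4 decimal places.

1.7307 nats

H(P,Q) = −Σ p·ln q.
  −0.185·ln(0.111) = 0.40667
  −0.293·ln(0.343) = 0.31352
  −0.302·ln(0.235) = 0.43735
  −0.144·ln(0.037) = 0.47474
  −0.076·ln(0.274) = 0.09839
H(P,Q) = 1.7307 nats.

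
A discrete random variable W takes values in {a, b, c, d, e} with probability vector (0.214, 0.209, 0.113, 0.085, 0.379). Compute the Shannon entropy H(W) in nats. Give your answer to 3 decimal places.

1.481 nats

H(W) = −Σ p·ln p.
  −(0.214)·ln(0.214) = 0.3299
  −(0.209)·ln(0.209) = 0.3272
  −(0.113)·ln(0.113) = 0.2464
  −(0.085)·ln(0.085) = 0.2095
  −(0.379)·ln(0.379) = 0.3677
Sum: 0.3299 + 0.3272 + 0.2464 + 0.2095 + 0.3677 = 1.481 nats.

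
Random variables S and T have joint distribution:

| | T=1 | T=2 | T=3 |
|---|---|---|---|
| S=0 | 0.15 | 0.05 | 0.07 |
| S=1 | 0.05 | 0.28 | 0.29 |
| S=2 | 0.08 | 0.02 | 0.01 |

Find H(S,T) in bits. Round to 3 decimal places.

2.614 bits

H(S,T) = −Σ p(x,y)·log₂ p(x,y) over all 9 cells.
  cell (0,1): −0.15·log₂0.15 = 0.4105
  cell (0,2): −0.05·log₂0.05 = 0.2161
  cell (0,3): −0.07·log₂0.07 = 0.2686
  cell (1,1): −0.05·log₂0.05 = 0.2161
  cell (1,2): −0.28·log₂0.28 = 0.5142
  cell (1,3): −0.29·log₂0.29 = 0.5179
  cell (2,1): −0.08·log₂0.08 = 0.2915
  cell (2,2): −0.02·log₂0.02 = 0.1129
  cell (2,3): −0.01·log₂0.01 = 0.0664
Sum = 2.614 bits.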